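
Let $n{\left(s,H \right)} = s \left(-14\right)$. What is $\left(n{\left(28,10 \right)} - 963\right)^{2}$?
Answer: $1836025$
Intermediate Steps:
$n{\left(s,H \right)} = - 14 s$
$\left(n{\left(28,10 \right)} - 963\right)^{2} = \left(\left(-14\right) 28 - 963\right)^{2} = \left(-392 - 963\right)^{2} = \left(-1355\right)^{2} = 1836025$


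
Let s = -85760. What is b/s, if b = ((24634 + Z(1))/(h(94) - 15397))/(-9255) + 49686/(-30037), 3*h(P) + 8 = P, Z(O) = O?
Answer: 28842019739/1495472520620800 ≈ 1.9286e-5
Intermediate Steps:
h(P) = -8/3 + P/3
b = -28842019739/17437879205 (b = ((24634 + 1)/((-8/3 + (⅓)*94) - 15397))/(-9255) + 49686/(-30037) = (24635/((-8/3 + 94/3) - 15397))*(-1/9255) + 49686*(-1/30037) = (24635/(86/3 - 15397))*(-1/9255) - 1014/613 = (24635/(-46105/3))*(-1/9255) - 1014/613 = (24635*(-3/46105))*(-1/9255) - 1014/613 = -14781/9221*(-1/9255) - 1014/613 = 4927/28446785 - 1014/613 = -28842019739/17437879205 ≈ -1.6540)
b/s = -28842019739/17437879205/(-85760) = -28842019739/17437879205*(-1/85760) = 28842019739/1495472520620800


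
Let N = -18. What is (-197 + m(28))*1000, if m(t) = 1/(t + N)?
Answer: -196900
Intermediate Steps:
m(t) = 1/(-18 + t) (m(t) = 1/(t - 18) = 1/(-18 + t))
(-197 + m(28))*1000 = (-197 + 1/(-18 + 28))*1000 = (-197 + 1/10)*1000 = (-197 + ⅒)*1000 = -1969/10*1000 = -196900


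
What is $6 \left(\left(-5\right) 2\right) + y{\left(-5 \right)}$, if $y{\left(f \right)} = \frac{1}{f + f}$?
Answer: $- \frac{601}{10} \approx -60.1$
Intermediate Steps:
$y{\left(f \right)} = \frac{1}{2 f}$
$6 \left(\left(-5\right) 2\right) + y{\left(-5 \right)} = 6 \left(\left(-5\right) 2\right) + \frac{1}{2 \left(-5\right)} = 6 \left(-10\right) + \frac{1}{2} \left(- \frac{1}{5}\right) = -60 - \frac{1}{10} = - \frac{601}{10}$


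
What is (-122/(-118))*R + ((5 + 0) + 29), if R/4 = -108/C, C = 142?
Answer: 129250/4189 ≈ 30.855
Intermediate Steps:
R = -216/71 (R = 4*(-108/142) = 4*(-108*1/142) = 4*(-54/71) = -216/71 ≈ -3.0423)
(-122/(-118))*R + ((5 + 0) + 29) = -122/(-118)*(-216/71) + ((5 + 0) + 29) = -122*(-1/118)*(-216/71) + (5 + 29) = (61/59)*(-216/71) + 34 = -13176/4189 + 34 = 129250/4189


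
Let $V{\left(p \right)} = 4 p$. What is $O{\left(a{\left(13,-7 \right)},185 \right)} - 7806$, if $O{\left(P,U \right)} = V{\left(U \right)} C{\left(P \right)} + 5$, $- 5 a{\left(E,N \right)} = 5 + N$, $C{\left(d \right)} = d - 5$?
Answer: $-11205$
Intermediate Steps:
$C{\left(d \right)} = -5 + d$
$a{\left(E,N \right)} = -1 - \frac{N}{5}$ ($a{\left(E,N \right)} = - \frac{5 + N}{5} = -1 - \frac{N}{5}$)
$O{\left(P,U \right)} = 5 + 4 U \left(-5 + P\right)$ ($O{\left(P,U \right)} = 4 U \left(-5 + P\right) + 5 = 5 + 4 U \left(-5 + P\right)$)
$O{\left(a{\left(13,-7 \right)},185 \right)} - 7806 = \left(5 + 4 \cdot 185 \left(-5 - - \frac{2}{5}\right)\right) - 7806 = \left(5 + 4 \cdot 185 \left(-5 + \left(-1 + \frac{7}{5}\right)\right)\right) - 7806 = \left(5 + 4 \cdot 185 \left(-5 + \frac{2}{5}\right)\right) - 7806 = \left(5 + 4 \cdot 185 \left(- \frac{23}{5}\right)\right) - 7806 = \left(5 - 3404\right) - 7806 = -3399 - 7806 = -11205$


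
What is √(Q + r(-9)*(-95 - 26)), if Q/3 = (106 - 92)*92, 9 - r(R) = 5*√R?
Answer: √(2775 + 1815*I) ≈ 55.185 + 16.445*I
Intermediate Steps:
r(R) = 9 - 5*√R
Q = 3864 (Q = 3*((106 - 92)*92) = 3*(14*92) = 3*1288 = 3864)
√(Q + r(-9)*(-95 - 26)) = √(3864 + (9 - 15*I)*(-95 - 26)) = √(3864 + (9 - 15*I)*(-121)) = √(3864 + (-1089 + 1815*I)) = √(2775 + 1815*I)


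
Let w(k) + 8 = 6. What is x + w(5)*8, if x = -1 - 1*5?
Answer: -22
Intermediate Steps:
x = -6 (x = -1 - 5 = -6)
w(k) = -2 (w(k) = -8 + 6 = -2)
x + w(5)*8 = -6 - 2*8 = -6 - 16 = -22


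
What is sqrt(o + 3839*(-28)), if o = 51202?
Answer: I*sqrt(56290) ≈ 237.26*I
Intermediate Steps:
sqrt(o + 3839*(-28)) = sqrt(51202 + 3839*(-28)) = sqrt(51202 - 107492) = sqrt(-56290) = I*sqrt(56290)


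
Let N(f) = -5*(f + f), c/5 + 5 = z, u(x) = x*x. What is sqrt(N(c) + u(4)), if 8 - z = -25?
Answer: 2*I*sqrt(346) ≈ 37.202*I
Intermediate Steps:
u(x) = x**2
z = 33 (z = 8 - 1*(-25) = 8 + 25 = 33)
c = 140 (c = -25 + 5*33 = -25 + 165 = 140)
N(f) = -10*f
sqrt(N(c) + u(4)) = sqrt(-10*140 + 4**2) = sqrt(-1400 + 16) = sqrt(-1384) = 2*I*sqrt(346)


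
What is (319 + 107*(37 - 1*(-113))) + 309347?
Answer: 325716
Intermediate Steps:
(319 + 107*(37 - 1*(-113))) + 309347 = (319 + 107*(37 + 113)) + 309347 = (319 + 107*150) + 309347 = (319 + 16050) + 309347 = 16369 + 309347 = 325716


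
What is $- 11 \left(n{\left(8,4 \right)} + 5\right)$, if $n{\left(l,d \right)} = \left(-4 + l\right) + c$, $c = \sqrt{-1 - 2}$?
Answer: $-99 - 11 i \sqrt{3} \approx -99.0 - 19.053 i$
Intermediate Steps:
$c = i \sqrt{3}$ ($c = \sqrt{-3} = i \sqrt{3} \approx 1.732 i$)
$n{\left(l,d \right)} = -4 + l + i \sqrt{3}$ ($n{\left(l,d \right)} = \left(-4 + l\right) + i \sqrt{3} = -4 + l + i \sqrt{3}$)
$- 11 \left(n{\left(8,4 \right)} + 5\right) = - 11 \left(\left(-4 + 8 + i \sqrt{3}\right) + 5\right) = - 11 \left(\left(4 + i \sqrt{3}\right) + 5\right) = - 11 \left(9 + i \sqrt{3}\right) = -99 - 11 i \sqrt{3}$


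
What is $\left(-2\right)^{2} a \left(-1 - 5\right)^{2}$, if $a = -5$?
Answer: $-720$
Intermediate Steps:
$\left(-2\right)^{2} a \left(-1 - 5\right)^{2} = \left(-2\right)^{2} \left(-5\right) \left(-1 - 5\right)^{2} = 4 \left(-5\right) \left(-6\right)^{2} = \left(-20\right) 36 = -720$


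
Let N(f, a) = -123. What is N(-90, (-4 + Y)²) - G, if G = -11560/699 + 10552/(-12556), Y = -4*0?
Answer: -231751001/2194161 ≈ -105.62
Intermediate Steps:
Y = 0 (Y = -4*0 = 0)
G = -38130802/2194161 (G = -11560*1/699 + 10552*(-1/12556) = -11560/699 - 2638/3139 = -38130802/2194161 ≈ -17.378)
N(-90, (-4 + Y)²) - G = -123 - 1*(-38130802/2194161) = -123 + 38130802/2194161 = -231751001/2194161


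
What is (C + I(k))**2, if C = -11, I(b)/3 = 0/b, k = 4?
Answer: 121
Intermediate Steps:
I(b) = 0 (I(b) = 3*(0/b) = 3*0 = 0)
(C + I(k))**2 = (-11 + 0)**2 = (-11)**2 = 121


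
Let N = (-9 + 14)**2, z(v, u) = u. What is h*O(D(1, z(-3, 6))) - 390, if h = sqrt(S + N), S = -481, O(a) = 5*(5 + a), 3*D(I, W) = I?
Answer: -390 + 160*I*sqrt(114)/3 ≈ -390.0 + 569.44*I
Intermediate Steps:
D(I, W) = I/3
O(a) = 25 + 5*a
N = 25 (N = 5**2 = 25)
h = 2*I*sqrt(114) (h = sqrt(-481 + 25) = sqrt(-456) = 2*I*sqrt(114) ≈ 21.354*I)
h*O(D(1, z(-3, 6))) - 390 = (2*I*sqrt(114))*(25 + 5*((1/3)*1)) - 390 = (2*I*sqrt(114))*(25 + 5*(1/3)) - 390 = (2*I*sqrt(114))*(25 + 5/3) - 390 = (2*I*sqrt(114))*(80/3) - 390 = 160*I*sqrt(114)/3 - 390 = -390 + 160*I*sqrt(114)/3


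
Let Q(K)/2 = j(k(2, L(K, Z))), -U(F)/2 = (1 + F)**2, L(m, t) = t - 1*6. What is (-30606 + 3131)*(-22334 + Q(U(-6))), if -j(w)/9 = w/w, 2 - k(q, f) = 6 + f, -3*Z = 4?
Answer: 614121200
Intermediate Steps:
Z = -4/3 (Z = -1/3*4 = -4/3 ≈ -1.3333)
L(m, t) = -6 + t (L(m, t) = t - 6 = -6 + t)
U(F) = -2*(1 + F)**2
k(q, f) = -4 - f (k(q, f) = 2 - (6 + f) = 2 + (-6 - f) = -4 - f)
j(w) = -9 (j(w) = -9*w/w = -9*1 = -9)
Q(K) = -18 (Q(K) = 2*(-9) = -18)
(-30606 + 3131)*(-22334 + Q(U(-6))) = (-30606 + 3131)*(-22334 - 18) = -27475*(-22352) = 614121200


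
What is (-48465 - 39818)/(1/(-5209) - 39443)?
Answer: 459866147/205458588 ≈ 2.2382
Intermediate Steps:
(-48465 - 39818)/(1/(-5209) - 39443) = -88283/(-1/5209 - 39443) = -88283/(-205458588/5209) = -88283*(-5209/205458588) = 459866147/205458588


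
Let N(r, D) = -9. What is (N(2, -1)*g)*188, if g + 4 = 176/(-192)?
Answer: 8319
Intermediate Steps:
g = -59/12 (g = -4 + 176/(-192) = -4 + 176*(-1/192) = -4 - 11/12 = -59/12 ≈ -4.9167)
(N(2, -1)*g)*188 = -9*(-59/12)*188 = (177/4)*188 = 8319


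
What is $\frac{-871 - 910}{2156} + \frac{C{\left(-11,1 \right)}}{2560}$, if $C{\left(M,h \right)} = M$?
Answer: $- \frac{1145769}{1379840} \approx -0.83036$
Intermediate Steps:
$\frac{-871 - 910}{2156} + \frac{C{\left(-11,1 \right)}}{2560} = \frac{-871 - 910}{2156} - \frac{11}{2560} = \left(-871 - 910\right) \frac{1}{2156} - \frac{11}{2560} = \left(-1781\right) \frac{1}{2156} - \frac{11}{2560} = - \frac{1781}{2156} - \frac{11}{2560} = - \frac{1145769}{1379840}$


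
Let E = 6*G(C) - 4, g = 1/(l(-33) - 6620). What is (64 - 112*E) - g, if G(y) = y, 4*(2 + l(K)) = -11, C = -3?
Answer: 66989476/26499 ≈ 2528.0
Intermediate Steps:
l(K) = -19/4 (l(K) = -2 + (¼)*(-11) = -2 - 11/4 = -19/4)
g = -4/26499 (g = 1/(-19/4 - 6620) = 1/(-26499/4) = -4/26499 ≈ -0.00015095)
E = -22 (E = 6*(-3) - 4 = -18 - 4 = -22)
(64 - 112*E) - g = (64 - 112*(-22)) - 1*(-4/26499) = (64 - 1*(-2464)) + 4/26499 = (64 + 2464) + 4/26499 = 2528 + 4/26499 = 66989476/26499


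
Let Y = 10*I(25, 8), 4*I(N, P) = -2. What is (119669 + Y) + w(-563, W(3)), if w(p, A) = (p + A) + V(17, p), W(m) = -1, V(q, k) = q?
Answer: 119117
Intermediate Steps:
I(N, P) = -½ (I(N, P) = (¼)*(-2) = -½)
Y = -5 (Y = 10*(-½) = -5)
w(p, A) = 17 + A + p (w(p, A) = (p + A) + 17 = (A + p) + 17 = 17 + A + p)
(119669 + Y) + w(-563, W(3)) = (119669 - 5) + (17 - 1 - 563) = 119664 - 547 = 119117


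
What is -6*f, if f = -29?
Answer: 174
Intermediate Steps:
-6*f = -6*(-29) = 174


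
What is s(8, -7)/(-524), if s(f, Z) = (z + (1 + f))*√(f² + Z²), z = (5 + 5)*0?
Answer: -9*√113/524 ≈ -0.18258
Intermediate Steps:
z = 0 (z = 10*0 = 0)
s(f, Z) = √(Z² + f²)*(1 + f) (s(f, Z) = (0 + (1 + f))*√(f² + Z²) = (1 + f)*√(Z² + f²) = √(Z² + f²)*(1 + f))
s(8, -7)/(-524) = (√((-7)² + 8²)*(1 + 8))/(-524) = (√(49 + 64)*9)*(-1/524) = (√113*9)*(-1/524) = (9*√113)*(-1/524) = -9*√113/524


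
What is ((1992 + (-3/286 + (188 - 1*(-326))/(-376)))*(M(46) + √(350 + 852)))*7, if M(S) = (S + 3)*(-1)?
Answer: -18355951985/26884 + 374611265*√1202/26884 ≈ -1.9968e+5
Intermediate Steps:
M(S) = -3 - S (M(S) = (3 + S)*(-1) = -3 - S)
((1992 + (-3/286 + (188 - 1*(-326))/(-376)))*(M(46) + √(350 + 852)))*7 = ((1992 + (-3/286 + (188 - 1*(-326))/(-376)))*((-3 - 1*46) + √(350 + 852)))*7 = ((1992 + (-3*1/286 + (188 + 326)*(-1/376)))*((-3 - 46) + √1202))*7 = ((1992 + (-3/286 + 514*(-1/376)))*(-49 + √1202))*7 = ((1992 + (-3/286 - 257/188))*(-49 + √1202))*7 = ((1992 - 37033/26884)*(-49 + √1202))*7 = (53515895*(-49 + √1202)/26884)*7 = (-2622278855/26884 + 53515895*√1202/26884)*7 = -18355951985/26884 + 374611265*√1202/26884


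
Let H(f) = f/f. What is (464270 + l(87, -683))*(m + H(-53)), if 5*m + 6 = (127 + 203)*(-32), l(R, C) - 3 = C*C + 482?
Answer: -9834867884/5 ≈ -1.9670e+9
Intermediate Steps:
l(R, C) = 485 + C² (l(R, C) = 3 + (C*C + 482) = 3 + (C² + 482) = 3 + (482 + C²) = 485 + C²)
H(f) = 1
m = -10566/5 (m = -6/5 + ((127 + 203)*(-32))/5 = -6/5 + (330*(-32))/5 = -6/5 + (⅕)*(-10560) = -6/5 - 2112 = -10566/5 ≈ -2113.2)
(464270 + l(87, -683))*(m + H(-53)) = (464270 + (485 + (-683)²))*(-10566/5 + 1) = (464270 + (485 + 466489))*(-10561/5) = (464270 + 466974)*(-10561/5) = 931244*(-10561/5) = -9834867884/5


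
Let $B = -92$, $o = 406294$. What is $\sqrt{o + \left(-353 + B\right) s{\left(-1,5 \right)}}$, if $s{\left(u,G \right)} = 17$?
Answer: $\sqrt{398729} \approx 631.45$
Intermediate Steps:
$\sqrt{o + \left(-353 + B\right) s{\left(-1,5 \right)}} = \sqrt{406294 + \left(-353 - 92\right) 17} = \sqrt{406294 - 7565} = \sqrt{398729}$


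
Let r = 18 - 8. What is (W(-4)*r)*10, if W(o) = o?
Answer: -400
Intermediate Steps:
r = 10
(W(-4)*r)*10 = -4*10*10 = -40*10 = -400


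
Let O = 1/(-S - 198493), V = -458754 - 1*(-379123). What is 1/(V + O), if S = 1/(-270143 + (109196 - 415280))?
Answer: -114377025910/9107956950815437 ≈ -1.2558e-5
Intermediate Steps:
V = -79631 (V = -458754 + 379123 = -79631)
S = -1/576227 (S = 1/(-270143 - 306084) = 1/(-576227) = -1/576227 ≈ -1.7354e-6)
O = -576227/114377025910 (O = 1/(-1*(-1/576227) - 198493) = 1/(1/576227 - 198493) = 1/(-114377025910/576227) = -576227/114377025910 ≈ -5.0380e-6)
1/(V + O) = 1/(-79631 - 576227/114377025910) = 1/(-9107956950815437/114377025910) = -114377025910/9107956950815437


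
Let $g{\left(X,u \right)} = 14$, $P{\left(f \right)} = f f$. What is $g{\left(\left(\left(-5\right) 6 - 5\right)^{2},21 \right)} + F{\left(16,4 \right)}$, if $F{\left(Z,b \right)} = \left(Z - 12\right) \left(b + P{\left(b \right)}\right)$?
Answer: $94$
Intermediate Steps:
$P{\left(f \right)} = f^{2}$
$F{\left(Z,b \right)} = \left(-12 + Z\right) \left(b + b^{2}\right)$ ($F{\left(Z,b \right)} = \left(Z - 12\right) \left(b + b^{2}\right) = \left(-12 + Z\right) \left(b + b^{2}\right)$)
$g{\left(\left(\left(-5\right) 6 - 5\right)^{2},21 \right)} + F{\left(16,4 \right)} = 14 + 4 \left(-12 + 16 - 48 + 16 \cdot 4\right) = 14 + 4 \left(-12 + 16 - 48 + 64\right) = 14 + 4 \cdot 20 = 14 + 80 = 94$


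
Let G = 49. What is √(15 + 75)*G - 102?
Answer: -102 + 147*√10 ≈ 362.85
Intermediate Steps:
√(15 + 75)*G - 102 = √(15 + 75)*49 - 102 = √90*49 - 102 = (3*√10)*49 - 102 = 147*√10 - 102 = -102 + 147*√10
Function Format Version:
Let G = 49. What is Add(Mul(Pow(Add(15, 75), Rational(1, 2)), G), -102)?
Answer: Add(-102, Mul(147, Pow(10, Rational(1, 2)))) ≈ 362.85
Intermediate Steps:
Add(Mul(Pow(Add(15, 75), Rational(1, 2)), G), -102) = Add(Mul(Pow(Add(15, 75), Rational(1, 2)), 49), -102) = Add(Mul(Pow(90, Rational(1, 2)), 49), -102) = Add(Mul(Mul(3, Pow(10, Rational(1, 2))), 49), -102) = Add(Mul(147, Pow(10, Rational(1, 2))), -102) = Add(-102, Mul(147, Pow(10, Rational(1, 2))))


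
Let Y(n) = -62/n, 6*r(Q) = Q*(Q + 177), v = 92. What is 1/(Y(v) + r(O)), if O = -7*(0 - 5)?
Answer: 138/170567 ≈ 0.00080907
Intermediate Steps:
O = 35 (O = -7*(-5) = 35)
r(Q) = Q*(177 + Q)/6 (r(Q) = (Q*(Q + 177))/6 = (Q*(177 + Q))/6 = Q*(177 + Q)/6)
1/(Y(v) + r(O)) = 1/(-62/92 + (⅙)*35*(177 + 35)) = 1/(-62*1/92 + (⅙)*35*212) = 1/(-31/46 + 3710/3) = 1/(170567/138) = 138/170567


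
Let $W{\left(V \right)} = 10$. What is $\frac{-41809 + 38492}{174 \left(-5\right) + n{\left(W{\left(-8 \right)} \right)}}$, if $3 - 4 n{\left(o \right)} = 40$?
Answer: $\frac{13268}{3517} \approx 3.7725$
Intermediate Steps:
$n{\left(o \right)} = - \frac{37}{4}$ ($n{\left(o \right)} = \frac{3}{4} - 10 = - \frac{37}{4}$)
$\frac{-41809 + 38492}{174 \left(-5\right) + n{\left(W{\left(-8 \right)} \right)}} = \frac{-41809 + 38492}{174 \left(-5\right) - \frac{37}{4}} = - \frac{3317}{-870 - \frac{37}{4}} = - \frac{3317}{- \frac{3517}{4}} = \left(-3317\right) \left(- \frac{4}{3517}\right) = \frac{13268}{3517}$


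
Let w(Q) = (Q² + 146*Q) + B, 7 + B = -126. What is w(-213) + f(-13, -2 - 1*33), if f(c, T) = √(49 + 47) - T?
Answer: 14173 + 4*√6 ≈ 14183.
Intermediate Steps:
B = -133 (B = -7 - 126 = -133)
f(c, T) = -T + 4*√6 (f(c, T) = √96 - T = 4*√6 - T = -T + 4*√6)
w(Q) = -133 + Q² + 146*Q (w(Q) = (Q² + 146*Q) - 133 = -133 + Q² + 146*Q)
w(-213) + f(-13, -2 - 1*33) = (-133 + (-213)² + 146*(-213)) + (-(-2 - 1*33) + 4*√6) = (-133 + 45369 - 31098) + (-(-2 - 33) + 4*√6) = 14138 + (-1*(-35) + 4*√6) = 14138 + (35 + 4*√6) = 14173 + 4*√6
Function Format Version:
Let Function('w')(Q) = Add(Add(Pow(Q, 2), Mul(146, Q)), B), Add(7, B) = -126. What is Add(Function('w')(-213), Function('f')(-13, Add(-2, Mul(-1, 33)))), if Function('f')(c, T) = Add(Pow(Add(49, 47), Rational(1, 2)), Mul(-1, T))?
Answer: Add(14173, Mul(4, Pow(6, Rational(1, 2)))) ≈ 14183.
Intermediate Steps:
B = -133 (B = Add(-7, -126) = -133)
Function('f')(c, T) = Add(Mul(-1, T), Mul(4, Pow(6, Rational(1, 2)))) (Function('f')(c, T) = Add(Pow(96, Rational(1, 2)), Mul(-1, T)) = Add(Mul(4, Pow(6, Rational(1, 2))), Mul(-1, T)) = Add(Mul(-1, T), Mul(4, Pow(6, Rational(1, 2)))))
Function('w')(Q) = Add(-133, Pow(Q, 2), Mul(146, Q)) (Function('w')(Q) = Add(Add(Pow(Q, 2), Mul(146, Q)), -133) = Add(-133, Pow(Q, 2), Mul(146, Q)))
Add(Function('w')(-213), Function('f')(-13, Add(-2, Mul(-1, 33)))) = Add(Add(-133, Pow(-213, 2), Mul(146, -213)), Add(Mul(-1, Add(-2, Mul(-1, 33))), Mul(4, Pow(6, Rational(1, 2))))) = Add(Add(-133, 45369, -31098), Add(Mul(-1, Add(-2, -33)), Mul(4, Pow(6, Rational(1, 2))))) = Add(14138, Add(Mul(-1, -35), Mul(4, Pow(6, Rational(1, 2))))) = Add(14138, Add(35, Mul(4, Pow(6, Rational(1, 2))))) = Add(14173, Mul(4, Pow(6, Rational(1, 2))))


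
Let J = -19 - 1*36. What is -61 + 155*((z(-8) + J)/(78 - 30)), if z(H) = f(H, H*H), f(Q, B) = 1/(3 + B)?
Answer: -63933/268 ≈ -238.56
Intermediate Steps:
J = -55 (J = -19 - 36 = -55)
z(H) = 1/(3 + H²) (z(H) = 1/(3 + H*H) = 1/(3 + H²))
-61 + 155*((z(-8) + J)/(78 - 30)) = -61 + 155*((1/(3 + (-8)²) - 55)/(78 - 30)) = -61 + 155*((1/(3 + 64) - 55)/48) = -61 + 155*((1/67 - 55)*(1/48)) = -61 + 155*(-3684/67*1/48) = -61 + 155*(-307/268) = -61 - 47585/268 = -63933/268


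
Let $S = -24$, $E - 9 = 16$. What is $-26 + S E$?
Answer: $-626$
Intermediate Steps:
$E = 25$ ($E = 9 + 16 = 25$)
$-26 + S E = -26 - 600 = -626$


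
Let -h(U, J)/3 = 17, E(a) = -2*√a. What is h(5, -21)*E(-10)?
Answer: 102*I*√10 ≈ 322.55*I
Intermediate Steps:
h(U, J) = -51 (h(U, J) = -3*17 = -51)
h(5, -21)*E(-10) = -(-102)*√(-10) = -(-102)*I*√10 = 102*I*√10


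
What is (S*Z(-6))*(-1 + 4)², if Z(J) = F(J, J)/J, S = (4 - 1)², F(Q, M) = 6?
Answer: -81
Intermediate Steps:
S = 9 (S = 3² = 9)
Z(J) = 6/J
(S*Z(-6))*(-1 + 4)² = (9*(6/(-6)))*(-1 + 4)² = (9*(6*(-⅙)))*3² = (9*(-1))*9 = -9*9 = -81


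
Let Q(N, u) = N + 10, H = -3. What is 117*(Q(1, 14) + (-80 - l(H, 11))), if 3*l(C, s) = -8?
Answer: -7761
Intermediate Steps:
Q(N, u) = 10 + N
l(C, s) = -8/3 (l(C, s) = (1/3)*(-8) = -8/3)
117*(Q(1, 14) + (-80 - l(H, 11))) = 117*((10 + 1) + (-80 - 1*(-8/3))) = 117*(11 + (-80 + 8/3)) = 117*(11 - 232/3) = 117*(-199/3) = -7761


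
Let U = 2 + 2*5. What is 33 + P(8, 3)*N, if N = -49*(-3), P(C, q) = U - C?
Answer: 621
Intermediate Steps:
U = 12 (U = 2 + 10 = 12)
P(C, q) = 12 - C
N = 147
33 + P(8, 3)*N = 33 + (12 - 1*8)*147 = 33 + (12 - 8)*147 = 33 + 4*147 = 33 + 588 = 621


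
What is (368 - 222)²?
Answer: 21316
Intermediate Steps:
(368 - 222)² = 146² = 21316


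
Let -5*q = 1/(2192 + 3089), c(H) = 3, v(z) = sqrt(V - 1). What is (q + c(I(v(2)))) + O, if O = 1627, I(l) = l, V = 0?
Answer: 43040149/26405 ≈ 1630.0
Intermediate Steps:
v(z) = I (v(z) = sqrt(0 - 1) = sqrt(-1) = I)
q = -1/26405 (q = -1/(5*(2192 + 3089)) = -1/5/5281 = -1/5*1/5281 = -1/26405 ≈ -3.7872e-5)
(q + c(I(v(2)))) + O = (-1/26405 + 3) + 1627 = 79214/26405 + 1627 = 43040149/26405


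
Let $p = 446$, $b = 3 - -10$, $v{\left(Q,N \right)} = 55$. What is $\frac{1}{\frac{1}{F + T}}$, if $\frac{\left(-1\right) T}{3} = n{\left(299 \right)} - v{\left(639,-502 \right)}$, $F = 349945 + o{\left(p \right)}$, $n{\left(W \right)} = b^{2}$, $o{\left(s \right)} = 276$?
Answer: $349879$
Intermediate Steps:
$b = 13$ ($b = 3 + 10 = 13$)
$n{\left(W \right)} = 169$ ($n{\left(W \right)} = 13^{2} = 169$)
$F = 350221$ ($F = 349945 + 276 = 350221$)
$T = -342$ ($T = - 3 \left(169 - 55\right) = \left(-3\right) 114 = -342$)
$\frac{1}{\frac{1}{F + T}} = \frac{1}{\frac{1}{350221 - 342}} = \frac{1}{\frac{1}{349879}} = 349879$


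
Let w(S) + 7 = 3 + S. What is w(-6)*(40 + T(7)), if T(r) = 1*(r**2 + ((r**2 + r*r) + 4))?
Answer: -1910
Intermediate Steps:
w(S) = -4 + S (w(S) = -7 + (3 + S) = -4 + S)
T(r) = 4 + 3*r**2 (T(r) = 1*(r**2 + ((r**2 + r**2) + 4)) = 1*(r**2 + (2*r**2 + 4)) = 1*(r**2 + (4 + 2*r**2)) = 1*(4 + 3*r**2) = 4 + 3*r**2)
w(-6)*(40 + T(7)) = (-4 - 6)*(40 + (4 + 3*7**2)) = -10*(40 + (4 + 3*49)) = -10*(40 + (4 + 147)) = -10*(40 + 151) = -10*191 = -1910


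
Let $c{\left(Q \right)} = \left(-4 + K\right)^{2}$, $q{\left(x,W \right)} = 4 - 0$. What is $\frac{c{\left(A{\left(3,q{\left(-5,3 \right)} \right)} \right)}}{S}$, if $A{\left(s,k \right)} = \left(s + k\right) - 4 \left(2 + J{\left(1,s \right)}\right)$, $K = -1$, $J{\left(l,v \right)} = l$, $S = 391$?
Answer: $\frac{25}{391} \approx 0.063939$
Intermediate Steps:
$q{\left(x,W \right)} = 4$ ($q{\left(x,W \right)} = 4 + 0 = 4$)
$A{\left(s,k \right)} = -12 + k + s$ ($A{\left(s,k \right)} = \left(s + k\right) - 4 \left(2 + 1\right) = \left(k + s\right) - 12 = -12 + k + s$)
$c{\left(Q \right)} = 25$ ($c{\left(Q \right)} = \left(-4 - 1\right)^{2} = \left(-5\right)^{2} = 25$)
$\frac{c{\left(A{\left(3,q{\left(-5,3 \right)} \right)} \right)}}{S} = \frac{25}{391}$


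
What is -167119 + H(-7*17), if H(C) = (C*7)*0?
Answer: -167119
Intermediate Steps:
H(C) = 0 (H(C) = (7*C)*0 = 0)
-167119 + H(-7*17) = -167119 + 0 = -167119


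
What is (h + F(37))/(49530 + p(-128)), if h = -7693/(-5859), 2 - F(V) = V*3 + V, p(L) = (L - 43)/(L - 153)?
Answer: -34029943/11649450537 ≈ -0.0029212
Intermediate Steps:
p(L) = (-43 + L)/(-153 + L)
F(V) = 2 - 4*V (F(V) = 2 - (V*3 + V) = 2 - (3*V + V) = 2 - 4*V)
h = 1099/837 (h = -7693*(-1/5859) = 1099/837 ≈ 1.3130)
(h + F(37))/(49530 + p(-128)) = (1099/837 + (2 - 4*37))/(49530 + (-43 - 128)/(-153 - 128)) = (1099/837 + (2 - 148))/(49530 - 171/(-281)) = (1099/837 - 146)/(49530 - 1/281*(-171)) = -121103/(837*(49530 + 171/281)) = -121103/(837*13918101/281) = -121103/837*281/13918101 = -34029943/11649450537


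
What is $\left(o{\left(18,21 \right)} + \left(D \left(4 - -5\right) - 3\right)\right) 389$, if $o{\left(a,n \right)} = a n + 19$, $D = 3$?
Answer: $163769$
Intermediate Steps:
$o{\left(a,n \right)} = 19 + a n$
$\left(o{\left(18,21 \right)} + \left(D \left(4 - -5\right) - 3\right)\right) 389 = \left(\left(19 + 18 \cdot 21\right) - \left(3 - 3 \left(4 - -5\right)\right)\right) 389 = \left(\left(19 + 378\right) - \left(3 - 3 \left(4 + 5\right)\right)\right) 389 = \left(397 + \left(3 \cdot 9 - 3\right)\right) 389 = \left(397 + \left(27 - 3\right)\right) 389 = \left(397 + 24\right) 389 = 421 \cdot 389 = 163769$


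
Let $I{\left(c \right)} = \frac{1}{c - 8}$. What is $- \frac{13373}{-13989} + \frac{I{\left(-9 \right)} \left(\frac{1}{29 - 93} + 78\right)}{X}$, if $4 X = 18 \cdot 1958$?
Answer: $\frac{42709560055}{44701233984} \approx 0.95544$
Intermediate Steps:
$I{\left(c \right)} = \frac{1}{-8 + c}$
$X = 8811$ ($X = \frac{18 \cdot 1958}{4} = \frac{1}{4} \cdot 35244 = 8811$)
$- \frac{13373}{-13989} + \frac{I{\left(-9 \right)} \left(\frac{1}{29 - 93} + 78\right)}{X} = - \frac{13373}{-13989} + \frac{\frac{1}{-8 - 9} \left(\frac{1}{29 - 93} + 78\right)}{8811} = \left(-13373\right) \left(- \frac{1}{13989}\right) + \frac{\frac{1}{-64} + 78}{-17} \cdot \frac{1}{8811} = \frac{13373}{13989} + - \frac{- \frac{1}{64} + 78}{17} \cdot \frac{1}{8811} = \frac{13373}{13989} + \left(- \frac{1}{17}\right) \frac{4991}{64} \cdot \frac{1}{8811} = \frac{13373}{13989} - \frac{4991}{9586368} = \frac{42709560055}{44701233984}$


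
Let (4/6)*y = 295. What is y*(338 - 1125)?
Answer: -696495/2 ≈ -3.4825e+5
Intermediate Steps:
y = 885/2 (y = (3/2)*295 = 885/2 ≈ 442.50)
y*(338 - 1125) = 885*(338 - 1125)/2 = (885/2)*(-787) = -696495/2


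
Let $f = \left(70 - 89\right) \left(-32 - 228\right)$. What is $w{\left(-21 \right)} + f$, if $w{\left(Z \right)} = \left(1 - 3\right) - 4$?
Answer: $4934$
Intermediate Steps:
$w{\left(Z \right)} = -6$ ($w{\left(Z \right)} = -2 - 4 = -6$)
$f = 4940$ ($f = \left(-19\right) \left(-260\right) = 4940$)
$w{\left(-21 \right)} + f = -6 + 4940 = 4934$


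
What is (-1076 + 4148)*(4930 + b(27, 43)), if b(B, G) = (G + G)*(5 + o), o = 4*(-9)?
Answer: 6955008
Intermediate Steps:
o = -36
b(B, G) = -62*G (b(B, G) = (G + G)*(5 - 36) = (2*G)*(-31) = -62*G)
(-1076 + 4148)*(4930 + b(27, 43)) = (-1076 + 4148)*(4930 - 62*43) = 3072*(4930 - 2666) = 3072*2264 = 6955008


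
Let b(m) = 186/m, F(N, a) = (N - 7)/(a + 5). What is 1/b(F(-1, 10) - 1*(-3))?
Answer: 37/2790 ≈ 0.013262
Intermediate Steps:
F(N, a) = (-7 + N)/(5 + a)
1/b(F(-1, 10) - 1*(-3)) = 1/(186/((-7 - 1)/(5 + 10) - 1*(-3))) = 1/(186/(-8/15 + 3)) = 1/(186/(37/15)) = 1/(186*(15/37)) = 1/(2790/37) = 37/2790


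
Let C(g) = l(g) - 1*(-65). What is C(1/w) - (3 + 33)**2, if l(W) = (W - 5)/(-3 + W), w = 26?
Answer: -94658/77 ≈ -1229.3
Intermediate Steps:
l(W) = (-5 + W)/(-3 + W)
C(g) = 65 + (-5 + g)/(-3 + g) (C(g) = (-5 + g)/(-3 + g) - 1*(-65) = (-5 + g)/(-3 + g) + 65 = 65 + (-5 + g)/(-3 + g))
C(1/w) - (3 + 33)**2 = 2*(-100 + 33/26)/(-3 + 1/26) - (3 + 33)**2 = 2*(-100 + 33*(1/26))/(-3 + 1/26) - 1*36**2 = 2*(-100 + 33/26)/(-77/26) - 1*1296 = 2*(-26/77)*(-2567/26) - 1296 = 5134/77 - 1296 = -94658/77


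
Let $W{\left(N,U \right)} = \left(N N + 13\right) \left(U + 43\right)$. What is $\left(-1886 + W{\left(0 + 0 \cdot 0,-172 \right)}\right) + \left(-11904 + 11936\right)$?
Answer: $-3531$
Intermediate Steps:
$W{\left(N,U \right)} = \left(13 + N^{2}\right) \left(43 + U\right)$ ($W{\left(N,U \right)} = \left(N^{2} + 13\right) \left(43 + U\right) = \left(13 + N^{2}\right) \left(43 + U\right)$)
$\left(-1886 + W{\left(0 + 0 \cdot 0,-172 \right)}\right) + \left(-11904 + 11936\right) = \left(-1886 + \left(559 + 13 \left(-172\right) + 43 \left(0 + 0 \cdot 0\right)^{2} - 172 \left(0 + 0 \cdot 0\right)^{2}\right)\right) + \left(-11904 + 11936\right) = \left(-1886 + \left(559 - 2236 + 43 \left(0 + 0\right)^{2} - 172 \left(0 + 0\right)^{2}\right)\right) + 32 = \left(-1886 + \left(559 - 2236 + 43 \cdot 0^{2} - 172 \cdot 0^{2}\right)\right) + 32 = \left(-1886 + \left(559 - 2236 + 43 \cdot 0 - 0\right)\right) + 32 = \left(-1886 + \left(559 - 2236 + 0 + 0\right)\right) + 32 = \left(-1886 - 1677\right) + 32 = -3563 + 32 = -3531$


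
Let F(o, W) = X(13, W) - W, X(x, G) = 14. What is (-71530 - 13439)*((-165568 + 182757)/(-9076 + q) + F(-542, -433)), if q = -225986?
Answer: -110203245725/2902 ≈ -3.7975e+7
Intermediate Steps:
F(o, W) = 14 - W
(-71530 - 13439)*((-165568 + 182757)/(-9076 + q) + F(-542, -433)) = (-71530 - 13439)*((-165568 + 182757)/(-9076 - 225986) + (14 - 1*(-433))) = -84969*(17189/(-235062) + (14 + 433)) = -84969*(17189*(-1/235062) + 447) = -84969*(-17189/235062 + 447) = -84969*105055525/235062 = -110203245725/2902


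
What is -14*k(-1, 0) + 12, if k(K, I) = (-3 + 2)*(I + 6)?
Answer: 96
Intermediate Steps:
k(K, I) = -6 - I (k(K, I) = -(6 + I) = -6 - I)
-14*k(-1, 0) + 12 = -14*(-6 - 1*0) + 12 = -14*(-6 + 0) + 12 = -14*(-6) + 12 = 84 + 12 = 96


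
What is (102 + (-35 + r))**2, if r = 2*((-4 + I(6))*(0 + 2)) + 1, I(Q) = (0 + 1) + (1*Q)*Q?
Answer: 40000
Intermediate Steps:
I(Q) = 1 + Q**2 (I(Q) = 1 + Q*Q = 1 + Q**2)
r = 133 (r = 2*((-4 + (1 + 6**2))*(0 + 2)) + 1 = 2*((-4 + (1 + 36))*2) + 1 = 2*((-4 + 37)*2) + 1 = 2*(33*2) + 1 = 2*66 + 1 = 132 + 1 = 133)
(102 + (-35 + r))**2 = (102 + (-35 + 133))**2 = (102 + 98)**2 = 200**2 = 40000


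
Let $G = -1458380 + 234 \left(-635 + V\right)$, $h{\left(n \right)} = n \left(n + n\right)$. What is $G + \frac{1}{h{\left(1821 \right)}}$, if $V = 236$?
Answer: $- \frac{10291306715171}{6632082} \approx -1.5517 \cdot 10^{6}$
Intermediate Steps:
$h{\left(n \right)} = 2 n^{2}$ ($h{\left(n \right)} = n 2 n = 2 n^{2}$)
$G = -1551746$ ($G = -1458380 + 234 \left(-635 + 236\right) = -1458380 + 234 \left(-399\right) = -1458380 - 93366 = -1551746$)
$G + \frac{1}{h{\left(1821 \right)}} = -1551746 + \frac{1}{2 \cdot 1821^{2}} = -1551746 + \frac{1}{2 \cdot 3316041} = -1551746 + \frac{1}{6632082} = - \frac{10291306715171}{6632082}$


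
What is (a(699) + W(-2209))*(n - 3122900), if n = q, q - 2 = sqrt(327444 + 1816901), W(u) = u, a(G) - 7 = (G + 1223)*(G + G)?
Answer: -8384212897092 + 2684754*sqrt(2144345) ≈ -8.3803e+12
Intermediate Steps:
a(G) = 7 + 2*G*(1223 + G) (a(G) = 7 + (G + 1223)*(G + G) = 7 + (1223 + G)*(2*G) = 7 + 2*G*(1223 + G))
q = 2 + sqrt(2144345) (q = 2 + sqrt(327444 + 1816901) = 2 + sqrt(2144345) ≈ 1466.4)
n = 2 + sqrt(2144345) ≈ 1466.4
(a(699) + W(-2209))*(n - 3122900) = ((7 + 2*699**2 + 2446*699) - 2209)*((2 + sqrt(2144345)) - 3122900) = ((7 + 2*488601 + 1709754) - 2209)*(-3122898 + sqrt(2144345)) = ((7 + 977202 + 1709754) - 2209)*(-3122898 + sqrt(2144345)) = (2686963 - 2209)*(-3122898 + sqrt(2144345)) = 2684754*(-3122898 + sqrt(2144345)) = -8384212897092 + 2684754*sqrt(2144345)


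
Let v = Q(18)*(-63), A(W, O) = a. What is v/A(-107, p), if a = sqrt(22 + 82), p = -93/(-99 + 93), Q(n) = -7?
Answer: 441*sqrt(26)/52 ≈ 43.244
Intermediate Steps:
p = 31/2 (p = -93/(-6) = -93*(-1/6) = 31/2 ≈ 15.500)
a = 2*sqrt(26) (a = sqrt(104) = 2*sqrt(26) ≈ 10.198)
A(W, O) = 2*sqrt(26)
v = 441 (v = -7*(-63) = 441)
v/A(-107, p) = 441/((2*sqrt(26))) = 441*(sqrt(26)/52) = 441*sqrt(26)/52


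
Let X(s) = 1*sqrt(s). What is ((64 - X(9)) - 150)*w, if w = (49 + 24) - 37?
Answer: -3204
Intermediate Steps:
X(s) = sqrt(s)
w = 36 (w = 73 - 37 = 36)
((64 - X(9)) - 150)*w = ((64 - sqrt(9)) - 150)*36 = ((64 - 1*3) - 150)*36 = ((64 - 3) - 150)*36 = (61 - 150)*36 = -89*36 = -3204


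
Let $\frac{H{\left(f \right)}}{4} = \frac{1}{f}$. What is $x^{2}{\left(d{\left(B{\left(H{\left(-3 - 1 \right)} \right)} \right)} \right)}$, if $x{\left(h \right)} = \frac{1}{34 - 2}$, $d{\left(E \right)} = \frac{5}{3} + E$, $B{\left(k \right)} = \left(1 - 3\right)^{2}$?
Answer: $\frac{1}{1024} \approx 0.00097656$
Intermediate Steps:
$H{\left(f \right)} = \frac{4}{f}$
$B{\left(k \right)} = 4$ ($B{\left(k \right)} = \left(-2\right)^{2} = 4$)
$d{\left(E \right)} = \frac{5}{3} + E$ ($d{\left(E \right)} = 5 \cdot \frac{1}{3} + E = \frac{5}{3} + E$)
$x{\left(h \right)} = \frac{1}{32}$
$x^{2}{\left(d{\left(B{\left(H{\left(-3 - 1 \right)} \right)} \right)} \right)} = \left(\frac{1}{32}\right)^{2} = \frac{1}{1024}$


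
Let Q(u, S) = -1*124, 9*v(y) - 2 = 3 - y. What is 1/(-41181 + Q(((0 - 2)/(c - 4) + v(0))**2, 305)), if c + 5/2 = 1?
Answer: -1/41305 ≈ -2.4210e-5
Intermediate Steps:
c = -3/2 (c = -5/2 + 1 = -3/2 ≈ -1.5000)
v(y) = 5/9 - y/9 (v(y) = 2/9 + (3 - y)/9 = 2/9 + (1/3 - y/9) = 5/9 - y/9)
Q(u, S) = -124
1/(-41181 + Q(((0 - 2)/(c - 4) + v(0))**2, 305)) = 1/(-41181 - 124) = 1/(-41305) = -1/41305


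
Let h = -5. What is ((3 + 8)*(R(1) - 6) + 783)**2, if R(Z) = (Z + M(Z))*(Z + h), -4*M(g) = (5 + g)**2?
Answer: 1142761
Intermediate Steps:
M(g) = -(5 + g)**2/4
R(Z) = (-5 + Z)*(Z - (5 + Z)**2/4) (R(Z) = (Z - (5 + Z)**2/4)*(Z - 5) = (Z - (5 + Z)**2/4)*(-5 + Z) = (-5 + Z)*(Z - (5 + Z)**2/4))
((3 + 8)*(R(1) - 6) + 783)**2 = ((3 + 8)*((125/4 - 1/4*1**2 - 1/4*1**3 + (5/4)*1) - 6) + 783)**2 = (11*((125/4 - 1/4*1 - 1/4*1 + 5/4) - 6) + 783)**2 = (11*((125/4 - 1/4 - 1/4 + 5/4) - 6) + 783)**2 = (11*(32 - 6) + 783)**2 = (11*26 + 783)**2 = (286 + 783)**2 = 1069**2 = 1142761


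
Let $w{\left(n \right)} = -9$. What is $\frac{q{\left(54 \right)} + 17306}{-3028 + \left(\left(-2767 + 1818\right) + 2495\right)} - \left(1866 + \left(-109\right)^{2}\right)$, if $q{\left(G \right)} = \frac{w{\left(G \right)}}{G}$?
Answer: $- \frac{6439061}{468} \approx -13759.0$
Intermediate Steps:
$q{\left(G \right)} = - \frac{9}{G}$
$\frac{q{\left(54 \right)} + 17306}{-3028 + \left(\left(-2767 + 1818\right) + 2495\right)} - \left(1866 + \left(-109\right)^{2}\right) = \frac{- \frac{9}{54} + 17306}{-3028 + \left(\left(-2767 + 1818\right) + 2495\right)} - \left(1866 + \left(-109\right)^{2}\right) = \frac{\left(-9\right) \frac{1}{54} + 17306}{-3028 + \left(-949 + 2495\right)} - \left(1866 + 11881\right) = \frac{- \frac{1}{6} + 17306}{-3028 + 1546} - 13747 = \frac{103835}{6 \left(-1482\right)} - 13747 = \frac{103835}{6} \left(- \frac{1}{1482}\right) - 13747 = - \frac{5465}{468} - 13747 = - \frac{6439061}{468}$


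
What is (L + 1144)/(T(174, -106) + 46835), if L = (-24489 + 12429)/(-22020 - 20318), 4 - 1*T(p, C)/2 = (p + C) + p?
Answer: 24223366/981373671 ≈ 0.024683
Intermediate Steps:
T(p, C) = 8 - 4*p - 2*C (T(p, C) = 8 - 2*((p + C) + p) = 8 - 2*((C + p) + p) = 8 - 2*(C + 2*p) = 8 + (-4*p - 2*C) = 8 - 4*p - 2*C)
L = 6030/21169 (L = -12060/(-42338) = -12060*(-1/42338) = 6030/21169 ≈ 0.28485)
(L + 1144)/(T(174, -106) + 46835) = (6030/21169 + 1144)/((8 - 4*174 - 2*(-106)) + 46835) = 24223366/(21169*((8 - 696 + 212) + 46835)) = 24223366/(21169*(-476 + 46835)) = (24223366/21169)/46359 = (24223366/21169)*(1/46359) = 24223366/981373671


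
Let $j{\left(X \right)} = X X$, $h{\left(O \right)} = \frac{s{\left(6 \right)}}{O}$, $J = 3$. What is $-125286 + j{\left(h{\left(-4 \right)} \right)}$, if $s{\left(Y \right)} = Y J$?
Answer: $- \frac{501063}{4} \approx -1.2527 \cdot 10^{5}$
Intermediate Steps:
$s{\left(Y \right)} = 3 Y$ ($s{\left(Y \right)} = Y 3 = 3 Y$)
$h{\left(O \right)} = \frac{18}{O}$ ($h{\left(O \right)} = \frac{3 \cdot 6}{O} = \frac{18}{O}$)
$j{\left(X \right)} = X^{2}$
$-125286 + j{\left(h{\left(-4 \right)} \right)} = -125286 + \left(\frac{18}{-4}\right)^{2} = -125286 + \left(18 \left(- \frac{1}{4}\right)\right)^{2} = -125286 + \left(- \frac{9}{2}\right)^{2} = -125286 + \frac{81}{4} = - \frac{501063}{4}$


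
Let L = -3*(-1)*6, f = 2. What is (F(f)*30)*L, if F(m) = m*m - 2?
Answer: 1080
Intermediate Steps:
L = 18 (L = 3*6 = 18)
F(m) = -2 + m² (F(m) = m² - 2 = -2 + m²)
(F(f)*30)*L = ((-2 + 2²)*30)*18 = ((-2 + 4)*30)*18 = (2*30)*18 = 60*18 = 1080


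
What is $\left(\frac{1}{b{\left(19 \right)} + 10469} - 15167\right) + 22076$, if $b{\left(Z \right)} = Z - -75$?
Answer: $\frac{72979768}{10563} \approx 6909.0$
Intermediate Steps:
$b{\left(Z \right)} = 75 + Z$ ($b{\left(Z \right)} = Z + 75 = 75 + Z$)
$\left(\frac{1}{b{\left(19 \right)} + 10469} - 15167\right) + 22076 = \left(\frac{1}{\left(75 + 19\right) + 10469} - 15167\right) + 22076 = \left(\frac{1}{94 + 10469} - 15167\right) + 22076 = \left(\frac{1}{10563} - 15167\right) + 22076 = - \frac{160209020}{10563} + 22076 = \frac{72979768}{10563}$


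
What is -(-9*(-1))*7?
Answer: -63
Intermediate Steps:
-(-9*(-1))*7 = -9*7 = -1*63 = -63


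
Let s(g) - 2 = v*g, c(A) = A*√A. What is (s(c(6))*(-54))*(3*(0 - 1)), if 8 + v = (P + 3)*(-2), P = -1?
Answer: 324 - 11664*√6 ≈ -28247.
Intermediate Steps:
v = -12 (v = -8 + (-1 + 3)*(-2) = -8 + 2*(-2) = -8 - 4 = -12)
c(A) = A^(3/2)
s(g) = 2 - 12*g
(s(c(6))*(-54))*(3*(0 - 1)) = ((2 - 72*√6)*(-54))*(3*(0 - 1)) = ((2 - 72*√6)*(-54))*(3*(-1)) = ((2 - 72*√6)*(-54))*(-3) = (-108 + 3888*√6)*(-3) = 324 - 11664*√6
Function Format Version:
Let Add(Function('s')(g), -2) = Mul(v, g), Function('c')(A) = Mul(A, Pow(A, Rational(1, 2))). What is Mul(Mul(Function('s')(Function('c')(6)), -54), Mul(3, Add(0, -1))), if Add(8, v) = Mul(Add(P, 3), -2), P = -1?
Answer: Add(324, Mul(-11664, Pow(6, Rational(1, 2)))) ≈ -28247.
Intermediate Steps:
v = -12 (v = Add(-8, Mul(Add(-1, 3), -2)) = Add(-8, Mul(2, -2)) = Add(-8, -4) = -12)
Function('c')(A) = Pow(A, Rational(3, 2))
Function('s')(g) = Add(2, Mul(-12, g))
Mul(Mul(Function('s')(Function('c')(6)), -54), Mul(3, Add(0, -1))) = Mul(Mul(Add(2, Mul(-12, Pow(6, Rational(3, 2)))), -54), Mul(3, Add(0, -1))) = Mul(Mul(Add(2, Mul(-12, Mul(6, Pow(6, Rational(1, 2))))), -54), Mul(3, -1)) = Mul(Mul(Add(2, Mul(-72, Pow(6, Rational(1, 2)))), -54), -3) = Mul(Add(-108, Mul(3888, Pow(6, Rational(1, 2)))), -3) = Add(324, Mul(-11664, Pow(6, Rational(1, 2))))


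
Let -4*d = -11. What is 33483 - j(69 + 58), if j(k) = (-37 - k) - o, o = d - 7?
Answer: 134571/4 ≈ 33643.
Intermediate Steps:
d = 11/4 (d = -1/4*(-11) = 11/4 ≈ 2.7500)
o = -17/4 (o = 11/4 - 7 = -17/4 ≈ -4.2500)
j(k) = -131/4 - k (j(k) = (-37 - k) - 1*(-17/4) = (-37 - k) + 17/4 = -131/4 - k)
33483 - j(69 + 58) = 33483 - (-131/4 - (69 + 58)) = 33483 - (-131/4 - 1*127) = 33483 - (-131/4 - 127) = 33483 - 1*(-639/4) = 33483 + 639/4 = 134571/4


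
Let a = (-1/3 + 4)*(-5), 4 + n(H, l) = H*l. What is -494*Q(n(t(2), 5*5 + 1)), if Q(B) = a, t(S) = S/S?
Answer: 27170/3 ≈ 9056.7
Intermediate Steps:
t(S) = 1
n(H, l) = -4 + H*l
a = -55/3 (a = (-1*1/3 + 4)*(-5) = (-1/3 + 4)*(-5) = (11/3)*(-5) = -55/3 ≈ -18.333)
Q(B) = -55/3
-494*Q(n(t(2), 5*5 + 1)) = -494*(-55/3) = 27170/3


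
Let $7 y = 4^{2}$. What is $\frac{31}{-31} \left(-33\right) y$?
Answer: $\frac{528}{7} \approx 75.429$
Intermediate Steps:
$y = \frac{16}{7}$ ($y = \frac{4^{2}}{7} = \frac{1}{7} \cdot 16 = \frac{16}{7} \approx 2.2857$)
$\frac{31}{-31} \left(-33\right) y = \frac{31}{-31} \left(-33\right) \frac{16}{7} = 31 \left(- \frac{1}{31}\right) \left(-33\right) \frac{16}{7} = \left(-1\right) \left(-33\right) \frac{16}{7} = 33 \cdot \frac{16}{7} = \frac{528}{7}$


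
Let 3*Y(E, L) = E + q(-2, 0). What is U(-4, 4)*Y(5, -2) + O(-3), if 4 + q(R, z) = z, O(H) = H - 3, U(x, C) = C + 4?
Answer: -10/3 ≈ -3.3333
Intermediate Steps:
U(x, C) = 4 + C
O(H) = -3 + H
q(R, z) = -4 + z
Y(E, L) = -4/3 + E/3 (Y(E, L) = (E + (-4 + 0))/3 = (E - 4)/3 = (-4 + E)/3 = -4/3 + E/3)
U(-4, 4)*Y(5, -2) + O(-3) = (4 + 4)*(-4/3 + (⅓)*5) + (-3 - 3) = 8*(-4/3 + 5/3) - 6 = 8*(⅓) - 6 = 8/3 - 6 = -10/3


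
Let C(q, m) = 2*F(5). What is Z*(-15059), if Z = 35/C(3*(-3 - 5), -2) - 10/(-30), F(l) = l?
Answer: -346357/6 ≈ -57726.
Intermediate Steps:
C(q, m) = 10 (C(q, m) = 2*5 = 10)
Z = 23/6 (Z = 35/10 - 10/(-30) = 35*(1/10) - 10*(-1/30) = 7/2 + 1/3 = 23/6 ≈ 3.8333)
Z*(-15059) = (23/6)*(-15059) = -346357/6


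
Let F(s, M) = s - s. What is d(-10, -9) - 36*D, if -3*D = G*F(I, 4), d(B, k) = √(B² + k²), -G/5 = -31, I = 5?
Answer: √181 ≈ 13.454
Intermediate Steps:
F(s, M) = 0
G = 155 (G = -5*(-31) = 155)
D = 0 (D = -155*0/3 = -⅓*0 = 0)
d(-10, -9) - 36*D = √((-10)² + (-9)²) - 36*0 = √(100 + 81) + 0 = √181 + 0 = √181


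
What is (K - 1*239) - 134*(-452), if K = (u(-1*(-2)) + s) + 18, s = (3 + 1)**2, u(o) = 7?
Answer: 60370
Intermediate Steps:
s = 16 (s = 4**2 = 16)
K = 41 (K = (7 + 16) + 18 = 23 + 18 = 41)
(K - 1*239) - 134*(-452) = (41 - 1*239) - 134*(-452) = (41 - 239) + 60568 = -198 + 60568 = 60370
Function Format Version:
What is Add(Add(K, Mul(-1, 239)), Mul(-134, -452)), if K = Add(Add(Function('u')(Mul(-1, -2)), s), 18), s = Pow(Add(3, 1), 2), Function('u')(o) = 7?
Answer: 60370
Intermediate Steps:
s = 16 (s = Pow(4, 2) = 16)
K = 41 (K = Add(Add(7, 16), 18) = Add(23, 18) = 41)
Add(Add(K, Mul(-1, 239)), Mul(-134, -452)) = Add(Add(41, Mul(-1, 239)), Mul(-134, -452)) = Add(Add(41, -239), 60568) = Add(-198, 60568) = 60370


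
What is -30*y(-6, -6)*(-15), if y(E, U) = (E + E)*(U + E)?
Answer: 64800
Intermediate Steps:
y(E, U) = 2*E*(E + U) (y(E, U) = (2*E)*(E + U) = 2*E*(E + U))
-30*y(-6, -6)*(-15) = -60*(-6)*(-6 - 6)*(-15) = -60*(-6)*(-12)*(-15) = -30*144*(-15) = -4320*(-15) = 64800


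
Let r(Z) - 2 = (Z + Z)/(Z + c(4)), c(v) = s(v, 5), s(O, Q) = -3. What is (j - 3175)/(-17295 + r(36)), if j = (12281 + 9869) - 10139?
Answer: -97196/190199 ≈ -0.51102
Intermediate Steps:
c(v) = -3
r(Z) = 2 + 2*Z/(-3 + Z) (r(Z) = 2 + (Z + Z)/(Z - 3) = 2 + (2*Z)/(-3 + Z) = 2 + 2*Z/(-3 + Z))
j = 12011 (j = 22150 - 10139 = 12011)
(j - 3175)/(-17295 + r(36)) = (12011 - 3175)/(-17295 + 2*(-3 + 2*36)/(-3 + 36)) = 8836/(-17295 + 2*(-3 + 72)/33) = 8836/(-17295 + 2*(1/33)*69) = 8836/(-17295 + 46/11) = 8836/(-190199/11) = 8836*(-11/190199) = -97196/190199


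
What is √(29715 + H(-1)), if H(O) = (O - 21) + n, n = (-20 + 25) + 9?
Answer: √29707 ≈ 172.36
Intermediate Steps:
n = 14 (n = 5 + 9 = 14)
H(O) = -7 + O (H(O) = (O - 21) + 14 = (-21 + O) + 14 = -7 + O)
√(29715 + H(-1)) = √(29715 + (-7 - 1)) = √(29715 - 8) = √29707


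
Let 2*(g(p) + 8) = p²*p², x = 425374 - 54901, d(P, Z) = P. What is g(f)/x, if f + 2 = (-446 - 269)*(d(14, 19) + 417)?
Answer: 3006237358175782737435/246982 ≈ 1.2172e+16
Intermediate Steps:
x = 370473
f = -308167 (f = -2 + (-446 - 269)*(14 + 417) = -2 - 715*431 = -2 - 308165 = -308167)
g(p) = -8 + p⁴/2 (g(p) = -8 + (p²*p²)/2 = -8 + p⁴/2)
g(f)/x = (-8 + (½)*(-308167)⁴)/370473 = (-8 + (½)*9018712074527348212321)*(1/370473) = (-8 + 9018712074527348212321/2)*(1/370473) = (9018712074527348212305/2)*(1/370473) = 3006237358175782737435/246982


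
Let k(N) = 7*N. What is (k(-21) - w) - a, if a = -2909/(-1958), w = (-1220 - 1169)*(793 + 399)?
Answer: 5575482369/1958 ≈ 2.8475e+6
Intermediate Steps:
w = -2847688 (w = -2389*1192 = -2847688)
a = 2909/1958 (a = -2909*(-1/1958) = 2909/1958 ≈ 1.4857)
(k(-21) - w) - a = (7*(-21) - 1*(-2847688)) - 1*2909/1958 = (-147 + 2847688) - 2909/1958 = 2847541 - 2909/1958 = 5575482369/1958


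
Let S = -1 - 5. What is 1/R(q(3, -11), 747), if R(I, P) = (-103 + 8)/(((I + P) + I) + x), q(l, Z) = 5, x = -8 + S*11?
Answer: -683/95 ≈ -7.1895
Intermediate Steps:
S = -6
x = -74 (x = -8 - 6*11 = -8 - 66 = -74)
R(I, P) = -95/(-74 + P + 2*I) (R(I, P) = (-103 + 8)/(((I + P) + I) - 74) = -95/((P + 2*I) - 74) = -95/(-74 + P + 2*I))
1/R(q(3, -11), 747) = 1/(-95/(-74 + 747 + 2*5)) = 1/(-95/(-74 + 747 + 10)) = 1/(-95/683) = -683/95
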